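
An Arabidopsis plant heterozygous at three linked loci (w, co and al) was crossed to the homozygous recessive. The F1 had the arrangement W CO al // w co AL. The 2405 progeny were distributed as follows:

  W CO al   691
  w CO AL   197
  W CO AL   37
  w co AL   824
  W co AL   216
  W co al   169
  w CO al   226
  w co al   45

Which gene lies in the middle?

The two rarest classes, W CO AL and w co al, are the double crossovers. Comparing them with the parentals, only the al allele has switched, so al is the middle locus and the order is w – al – co.

al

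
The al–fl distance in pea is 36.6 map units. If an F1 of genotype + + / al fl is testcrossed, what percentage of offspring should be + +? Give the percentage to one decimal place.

31.7%

A map distance of 36.6 map units corresponds to a recombination frequency of 0.366.
The F1 is + + / al fl, so + + is a parental gamete class with expected frequency (1 − r)/2 = 0.634/2 = 0.3170.
That is 0.3170 = 31.7% of the progeny.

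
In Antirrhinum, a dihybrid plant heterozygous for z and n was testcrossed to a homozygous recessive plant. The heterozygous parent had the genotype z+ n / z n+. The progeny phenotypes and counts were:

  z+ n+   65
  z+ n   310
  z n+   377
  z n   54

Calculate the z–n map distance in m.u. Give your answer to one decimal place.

14.8 m.u.

The recombinant classes are z+ n+ and z n: 65 + 54 = 119.
Recombination frequency = 119/806 = 0.1476 ≈ 14.8%, i.e. 14.8 m.u.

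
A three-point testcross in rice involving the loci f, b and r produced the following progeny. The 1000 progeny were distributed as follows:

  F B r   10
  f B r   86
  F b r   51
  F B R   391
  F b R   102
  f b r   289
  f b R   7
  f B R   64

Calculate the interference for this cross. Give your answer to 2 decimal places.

The two most frequent reciprocal classes, f b r and F B R, are the parental types, so the F1 was f b r / F B R.
The two rarest classes, f b R and F B r, are the double crossovers. Comparing them with the parentals, only the r allele has switched, so r is the middle locus and the order is f – r – b.
f–r: (115 + 17)/1000 = 0.1320; r–b: (188 + 17)/1000 = 0.2050.
Expected DCO frequency = 0.1320 × 0.2050 ≈ 0.02706; observed = 17/1000 ≈ 0.01700.
Coefficient of coincidence = 0.01700/0.02706 ≈ 0.63; interference = 1 − 0.63 = 0.37.

0.37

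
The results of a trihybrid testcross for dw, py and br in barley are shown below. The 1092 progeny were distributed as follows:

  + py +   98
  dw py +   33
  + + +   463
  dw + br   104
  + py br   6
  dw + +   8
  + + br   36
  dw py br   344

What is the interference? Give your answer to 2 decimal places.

The two most frequent reciprocal classes, + + + and dw py br, are the parental types, so the F1 was + + + / dw py br.
The two rarest classes, dw + + and + py br, are the double crossovers. Comparing them with the parentals, only the dw allele has switched, so dw is the middle locus and the order is py – dw – br.
py–dw: (202 + 14)/1092 = 0.1978; dw–br: (69 + 14)/1092 = 0.0760.
Expected DCO frequency = 0.1978 × 0.0760 ≈ 0.01503; observed = 14/1092 ≈ 0.01282.
Coefficient of coincidence = 0.01282/0.01503 ≈ 0.85; interference = 1 − 0.85 = 0.15.

0.15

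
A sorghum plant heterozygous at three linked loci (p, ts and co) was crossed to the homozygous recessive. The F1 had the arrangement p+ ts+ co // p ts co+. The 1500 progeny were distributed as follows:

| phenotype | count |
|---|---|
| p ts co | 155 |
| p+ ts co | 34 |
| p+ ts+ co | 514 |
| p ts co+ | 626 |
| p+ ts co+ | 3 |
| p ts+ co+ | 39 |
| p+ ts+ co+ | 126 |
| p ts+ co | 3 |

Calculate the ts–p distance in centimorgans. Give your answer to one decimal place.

5.3 centimorgans

The two rarest classes, p ts+ co and p+ ts co+, are the double crossovers. Comparing them with the parentals, only the p allele has switched, so p is the middle locus and the order is ts – p – co.
Crossovers in the ts–p interval produce the single-crossover classes p+ ts co and p ts+ co+ (34 + 39 = 73) plus the double crossovers (6).
RF(ts–p) = (73 + 6) / 1500 = 79/1500 = 0.0527 → 5.3 centimorgans.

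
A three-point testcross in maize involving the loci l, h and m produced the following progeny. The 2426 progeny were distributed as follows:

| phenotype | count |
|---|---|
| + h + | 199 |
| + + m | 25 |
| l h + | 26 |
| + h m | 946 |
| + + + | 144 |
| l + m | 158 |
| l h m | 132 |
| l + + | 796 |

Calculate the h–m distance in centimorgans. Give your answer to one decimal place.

16.8 centimorgans

The two most frequent reciprocal classes, l + + and + h m, are the parental types, so the F1 was l + + / + h m.
The two rarest classes, l h + and + + m, are the double crossovers. Comparing them with the parentals, only the h allele has switched, so h is the middle locus and the order is m – h – l.
Crossovers in the m–h interval produce the single-crossover classes l + m and + h + (158 + 199 = 357) plus the double crossovers (51).
RF(m–h) = (357 + 51) / 2426 = 408/2426 = 0.1682 → 16.8 centimorgans.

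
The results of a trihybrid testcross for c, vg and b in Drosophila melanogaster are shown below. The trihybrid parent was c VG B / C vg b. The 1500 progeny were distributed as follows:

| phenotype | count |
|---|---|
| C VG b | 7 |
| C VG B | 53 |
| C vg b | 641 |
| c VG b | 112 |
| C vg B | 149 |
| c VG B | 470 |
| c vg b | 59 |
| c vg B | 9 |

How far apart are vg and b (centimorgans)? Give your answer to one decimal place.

18.5 centimorgans

The two rarest classes, c vg B and C VG b, are the double crossovers. Comparing them with the parentals, only the vg allele has switched, so vg is the middle locus and the order is b – vg – c.
Crossovers in the b–vg interval produce the single-crossover classes c VG b and C vg B (112 + 149 = 261) plus the double crossovers (16).
RF(b–vg) = (261 + 16) / 1500 = 277/1500 = 0.1847 → 18.5 centimorgans.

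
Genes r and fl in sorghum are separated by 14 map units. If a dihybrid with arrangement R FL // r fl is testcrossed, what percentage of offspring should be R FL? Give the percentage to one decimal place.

43.0%

A map distance of 14 map units corresponds to a recombination frequency of 0.140.
The F1 is R FL / r fl, so R FL is a parental gamete class with expected frequency (1 − r)/2 = 0.860/2 = 0.4300.
That is 0.4300 = 43.0% of the progeny.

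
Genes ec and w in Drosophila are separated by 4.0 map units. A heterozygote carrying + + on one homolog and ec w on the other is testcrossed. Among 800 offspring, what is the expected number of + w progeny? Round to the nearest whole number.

A map distance of 4.0 map units corresponds to a recombination frequency of 0.040.
The F1 is + + / ec w, so + w is a recombinant gamete class with expected frequency r/2 = 0.040/2 = 0.0200.
Expected number = 0.0200 × 800 = 16.00 ≈ 16.

16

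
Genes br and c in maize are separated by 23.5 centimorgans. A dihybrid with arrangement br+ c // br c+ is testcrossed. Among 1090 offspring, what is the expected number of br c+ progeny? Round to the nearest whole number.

417

A map distance of 23.5 centimorgans corresponds to a recombination frequency of 0.235.
The F1 is br+ c / br c+, so br c+ is a parental gamete class with expected frequency (1 − r)/2 = 0.765/2 = 0.3825.
Expected number = 0.3825 × 1090 = 416.93 ≈ 417.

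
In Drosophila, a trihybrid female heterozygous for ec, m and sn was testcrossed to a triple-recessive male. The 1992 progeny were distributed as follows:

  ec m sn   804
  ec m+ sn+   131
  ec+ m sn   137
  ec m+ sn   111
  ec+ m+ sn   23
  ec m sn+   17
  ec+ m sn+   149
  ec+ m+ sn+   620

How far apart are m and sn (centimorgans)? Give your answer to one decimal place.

The two most frequent reciprocal classes, ec m sn and ec+ m+ sn+, are the parental types, so the F1 was ec m sn / ec+ m+ sn+.
The two rarest classes, ec m sn+ and ec+ m+ sn, are the double crossovers. Comparing them with the parentals, only the sn allele has switched, so sn is the middle locus and the order is m – sn – ec.
Crossovers in the m–sn interval produce the single-crossover classes ec m+ sn and ec+ m sn+ (111 + 149 = 260) plus the double crossovers (40).
RF(m–sn) = (260 + 40) / 1992 = 300/1992 = 0.1506 → 15.1 centimorgans.

15.1 centimorgans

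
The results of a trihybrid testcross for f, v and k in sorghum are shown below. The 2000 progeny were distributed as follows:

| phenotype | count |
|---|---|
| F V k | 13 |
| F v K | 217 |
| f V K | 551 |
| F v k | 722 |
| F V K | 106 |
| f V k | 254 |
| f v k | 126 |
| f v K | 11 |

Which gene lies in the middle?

v

The two most frequent reciprocal classes, F v k and f V K, are the parental types, so the F1 was F v k / f V K.
The two rarest classes, F V k and f v K, are the double crossovers. Comparing them with the parentals, only the v allele has switched, so v is the middle locus and the order is f – v – k.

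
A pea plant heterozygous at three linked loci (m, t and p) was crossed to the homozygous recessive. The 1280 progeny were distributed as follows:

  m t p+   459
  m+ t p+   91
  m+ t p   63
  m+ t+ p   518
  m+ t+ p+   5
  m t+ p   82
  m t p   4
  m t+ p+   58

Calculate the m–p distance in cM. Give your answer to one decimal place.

The two most frequent reciprocal classes, m+ t+ p and m t p+, are the parental types, so the F1 was m+ t+ p / m t p+.
The two rarest classes, m+ t+ p+ and m t p, are the double crossovers. Comparing them with the parentals, only the p allele has switched, so p is the middle locus and the order is m – p – t.
Crossovers in the m–p interval produce the single-crossover classes m t+ p and m+ t p+ (82 + 91 = 173) plus the double crossovers (9).
RF(m–p) = (173 + 9) / 1280 = 182/1280 = 0.1422 → 14.2 cM.

14.2 cM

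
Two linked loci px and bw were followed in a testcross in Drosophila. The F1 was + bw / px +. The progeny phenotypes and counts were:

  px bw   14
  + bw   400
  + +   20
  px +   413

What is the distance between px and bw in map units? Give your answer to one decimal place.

4.0 map units

The recombinant classes are + + and px bw: 20 + 14 = 34.
Recombination frequency = 34/847 = 0.0401 ≈ 4.0%, i.e. 4.0 map units.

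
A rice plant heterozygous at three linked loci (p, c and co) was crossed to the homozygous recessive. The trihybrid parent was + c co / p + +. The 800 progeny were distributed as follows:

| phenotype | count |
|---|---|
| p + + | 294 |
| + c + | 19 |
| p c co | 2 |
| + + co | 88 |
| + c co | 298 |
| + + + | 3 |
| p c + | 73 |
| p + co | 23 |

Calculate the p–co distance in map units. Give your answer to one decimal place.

The two rarest classes, p c co and + + +, are the double crossovers. Comparing them with the parentals, only the p allele has switched, so p is the middle locus and the order is c – p – co.
Crossovers in the p–co interval produce the single-crossover classes + c + and p + co (19 + 23 = 42) plus the double crossovers (5).
RF(p–co) = (42 + 5) / 800 = 47/800 = 0.0587 → 5.9 map units.

5.9 map units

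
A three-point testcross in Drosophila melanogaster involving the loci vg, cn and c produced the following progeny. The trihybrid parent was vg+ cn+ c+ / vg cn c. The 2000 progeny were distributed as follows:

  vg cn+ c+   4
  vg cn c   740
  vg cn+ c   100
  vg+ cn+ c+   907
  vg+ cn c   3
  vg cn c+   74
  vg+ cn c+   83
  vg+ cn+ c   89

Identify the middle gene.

The two rarest classes, vg cn+ c+ and vg+ cn c, are the double crossovers. Comparing them with the parentals, only the vg allele has switched, so vg is the middle locus and the order is c – vg – cn.

vg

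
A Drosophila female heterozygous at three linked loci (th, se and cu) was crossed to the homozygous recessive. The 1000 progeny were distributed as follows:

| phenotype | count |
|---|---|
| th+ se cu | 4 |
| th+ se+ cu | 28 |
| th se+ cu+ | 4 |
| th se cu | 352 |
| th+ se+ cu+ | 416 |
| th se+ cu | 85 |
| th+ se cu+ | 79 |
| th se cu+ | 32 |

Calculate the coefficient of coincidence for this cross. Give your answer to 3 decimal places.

0.684

The two most frequent reciprocal classes, th+ se+ cu+ and th se cu, are the parental types, so the F1 was th+ se+ cu+ / th se cu.
The two rarest classes, th se+ cu+ and th+ se cu, are the double crossovers. Comparing them with the parentals, only the th allele has switched, so th is the middle locus and the order is cu – th – se.
cu–th: (60 + 8)/1000 = 0.0680; th–se: (164 + 8)/1000 = 0.1720.
Expected DCO frequency = 0.0680 × 0.1720 ≈ 0.01170; observed = 8/1000 ≈ 0.00800.
Coefficient of coincidence = 0.00800/0.01170 ≈ 0.684.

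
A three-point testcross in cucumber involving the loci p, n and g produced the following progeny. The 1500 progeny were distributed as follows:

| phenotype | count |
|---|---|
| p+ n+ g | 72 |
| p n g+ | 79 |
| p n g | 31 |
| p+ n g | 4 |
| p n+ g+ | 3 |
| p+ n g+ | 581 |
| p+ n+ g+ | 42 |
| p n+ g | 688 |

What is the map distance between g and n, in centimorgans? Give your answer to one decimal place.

5.3 centimorgans

The two most frequent reciprocal classes, p n+ g and p+ n g+, are the parental types, so the F1 was p n+ g / p+ n g+.
The two rarest classes, p n+ g+ and p+ n g, are the double crossovers. Comparing them with the parentals, only the g allele has switched, so g is the middle locus and the order is n – g – p.
Crossovers in the n–g interval produce the single-crossover classes p n g and p+ n+ g+ (31 + 42 = 73) plus the double crossovers (7).
RF(n–g) = (73 + 7) / 1500 = 80/1500 = 0.0533 → 5.3 centimorgans.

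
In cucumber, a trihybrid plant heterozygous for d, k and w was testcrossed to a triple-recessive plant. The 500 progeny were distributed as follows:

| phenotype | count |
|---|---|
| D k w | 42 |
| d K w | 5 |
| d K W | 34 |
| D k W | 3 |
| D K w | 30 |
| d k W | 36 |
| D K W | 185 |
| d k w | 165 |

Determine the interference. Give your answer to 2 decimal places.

0.36

The two most frequent reciprocal classes, d k w and D K W, are the parental types, so the F1 was d k w / D K W.
The two rarest classes, d K w and D k W, are the double crossovers. Comparing them with the parentals, only the k allele has switched, so k is the middle locus and the order is w – k – d.
w–k: (66 + 8)/500 = 0.1480; k–d: (76 + 8)/500 = 0.1680.
Expected DCO frequency = 0.1480 × 0.1680 ≈ 0.02486; observed = 8/500 ≈ 0.01600.
Coefficient of coincidence = 0.01600/0.02486 ≈ 0.64; interference = 1 − 0.64 = 0.36.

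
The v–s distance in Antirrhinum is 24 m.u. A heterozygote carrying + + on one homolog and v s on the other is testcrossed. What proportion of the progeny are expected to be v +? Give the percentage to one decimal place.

A map distance of 24 m.u. corresponds to a recombination frequency of 0.240.
The F1 is + + / v s, so v + is a recombinant gamete class with expected frequency r/2 = 0.240/2 = 0.1200.
That is 0.1200 = 12.0% of the progeny.

12.0%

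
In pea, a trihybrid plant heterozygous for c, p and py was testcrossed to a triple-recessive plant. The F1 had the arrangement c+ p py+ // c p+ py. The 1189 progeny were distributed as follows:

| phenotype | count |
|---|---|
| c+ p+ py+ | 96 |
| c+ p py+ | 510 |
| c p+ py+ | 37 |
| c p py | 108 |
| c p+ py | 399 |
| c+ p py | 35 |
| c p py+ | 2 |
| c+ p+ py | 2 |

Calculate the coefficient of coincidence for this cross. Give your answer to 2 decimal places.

0.30

The two rarest classes, c p py+ and c+ p+ py, are the double crossovers. Comparing them with the parentals, only the c allele has switched, so c is the middle locus and the order is py – c – p.
py–c: (72 + 4)/1189 = 0.0639; c–p: (204 + 4)/1189 = 0.1749.
Expected DCO frequency = 0.0639 × 0.1749 ≈ 0.01118; observed = 4/1189 ≈ 0.00336.
Coefficient of coincidence = 0.00336/0.01118 ≈ 0.30.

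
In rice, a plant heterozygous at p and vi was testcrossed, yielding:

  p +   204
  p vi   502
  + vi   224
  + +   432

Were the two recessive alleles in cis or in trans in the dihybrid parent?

The two most frequent classes are + + (432) and p vi (502); these are the parental (non-recombinant) types.
So the F1 carried + + on one chromosome and p vi on the other — the recessive alleles are on the same chromosome (cis / coupling).

cis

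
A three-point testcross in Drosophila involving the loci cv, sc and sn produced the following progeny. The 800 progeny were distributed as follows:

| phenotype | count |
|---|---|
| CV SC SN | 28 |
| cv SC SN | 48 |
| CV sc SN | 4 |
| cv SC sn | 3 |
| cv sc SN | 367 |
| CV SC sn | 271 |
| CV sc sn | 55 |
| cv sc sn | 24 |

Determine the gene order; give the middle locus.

The two most frequent reciprocal classes, cv sc SN and CV SC sn, are the parental types, so the F1 was cv sc SN / CV SC sn.
The two rarest classes, CV sc SN and cv SC sn, are the double crossovers. Comparing them with the parentals, only the cv allele has switched, so cv is the middle locus and the order is sc – cv – sn.

cv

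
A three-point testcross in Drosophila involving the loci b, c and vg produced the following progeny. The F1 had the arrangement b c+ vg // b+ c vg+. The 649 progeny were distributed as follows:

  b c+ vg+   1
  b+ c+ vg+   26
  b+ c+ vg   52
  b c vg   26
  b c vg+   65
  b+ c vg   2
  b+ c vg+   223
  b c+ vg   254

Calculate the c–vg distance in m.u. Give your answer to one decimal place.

The two rarest classes, b c+ vg+ and b+ c vg, are the double crossovers. Comparing them with the parentals, only the vg allele has switched, so vg is the middle locus and the order is c – vg – b.
Crossovers in the c–vg interval produce the single-crossover classes b c vg and b+ c+ vg+ (26 + 26 = 52) plus the double crossovers (3).
RF(c–vg) = (52 + 3) / 649 = 55/649 = 0.0847 → 8.5 m.u.

8.5 m.u.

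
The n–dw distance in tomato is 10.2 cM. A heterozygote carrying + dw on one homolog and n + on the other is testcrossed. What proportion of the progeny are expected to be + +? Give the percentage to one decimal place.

A map distance of 10.2 cM corresponds to a recombination frequency of 0.102.
The F1 is + dw / n +, so + + is a recombinant gamete class with expected frequency r/2 = 0.102/2 = 0.0510.
That is 0.0510 = 5.1% of the progeny.

5.1%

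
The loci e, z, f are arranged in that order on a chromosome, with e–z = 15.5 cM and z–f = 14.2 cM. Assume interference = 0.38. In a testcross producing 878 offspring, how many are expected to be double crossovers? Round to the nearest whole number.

12

Map distances give recombination frequencies of 0.155 and 0.142 for the two intervals.
With interference 0.38 (so coincidence = 0.62), expected double-crossover frequency = 0.155 × 0.142 × 0.62 = 0.01365.
Expected number = 0.01365 × 878 = 11.98 ≈ 12.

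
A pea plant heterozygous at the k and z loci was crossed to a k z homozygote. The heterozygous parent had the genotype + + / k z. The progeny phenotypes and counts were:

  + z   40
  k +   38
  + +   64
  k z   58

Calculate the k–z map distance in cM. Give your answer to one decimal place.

The recombinant classes are + z and k +: 40 + 38 = 78.
Recombination frequency = 78/200 = 0.3900 ≈ 39.0%, i.e. 39.0 cM.

39.0 cM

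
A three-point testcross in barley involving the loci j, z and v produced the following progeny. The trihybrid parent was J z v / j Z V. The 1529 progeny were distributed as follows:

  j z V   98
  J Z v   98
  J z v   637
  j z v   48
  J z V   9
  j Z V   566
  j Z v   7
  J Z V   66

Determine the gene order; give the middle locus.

v

The two rarest classes, J z V and j Z v, are the double crossovers. Comparing them with the parentals, only the v allele has switched, so v is the middle locus and the order is z – v – j.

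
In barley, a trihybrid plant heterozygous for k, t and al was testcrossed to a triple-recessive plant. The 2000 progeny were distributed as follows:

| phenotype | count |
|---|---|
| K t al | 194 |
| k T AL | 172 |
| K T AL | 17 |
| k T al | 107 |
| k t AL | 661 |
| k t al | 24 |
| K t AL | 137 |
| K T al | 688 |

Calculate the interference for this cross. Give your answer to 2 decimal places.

0.29

The two most frequent reciprocal classes, K T al and k t AL, are the parental types, so the F1 was K T al / k t AL.
The two rarest classes, K T AL and k t al, are the double crossovers. Comparing them with the parentals, only the al allele has switched, so al is the middle locus and the order is k – al – t.
k–al: (244 + 41)/2000 = 0.1425; al–t: (366 + 41)/2000 = 0.2035.
Expected DCO frequency = 0.1425 × 0.2035 ≈ 0.02900; observed = 41/2000 ≈ 0.02050.
Coefficient of coincidence = 0.02050/0.02900 ≈ 0.71; interference = 1 − 0.71 = 0.29.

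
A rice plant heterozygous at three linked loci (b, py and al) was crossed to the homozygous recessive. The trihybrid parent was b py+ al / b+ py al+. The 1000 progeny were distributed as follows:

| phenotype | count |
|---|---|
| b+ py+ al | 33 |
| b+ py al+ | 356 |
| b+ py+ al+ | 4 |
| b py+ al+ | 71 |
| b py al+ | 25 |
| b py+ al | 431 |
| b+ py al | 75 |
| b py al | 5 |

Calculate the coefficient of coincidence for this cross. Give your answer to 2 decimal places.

0.87

The two rarest classes, b py al and b+ py+ al+, are the double crossovers. Comparing them with the parentals, only the py allele has switched, so py is the middle locus and the order is b – py – al.
b–py: (58 + 9)/1000 = 0.0670; py–al: (146 + 9)/1000 = 0.1550.
Expected DCO frequency = 0.0670 × 0.1550 ≈ 0.01039; observed = 9/1000 ≈ 0.00900.
Coefficient of coincidence = 0.00900/0.01039 ≈ 0.87.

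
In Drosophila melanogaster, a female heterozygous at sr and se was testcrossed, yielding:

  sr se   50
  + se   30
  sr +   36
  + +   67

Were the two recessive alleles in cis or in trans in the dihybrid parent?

The two most frequent classes are + + (67) and sr se (50); these are the parental (non-recombinant) types.
So the F1 carried + + on one chromosome and sr se on the other — the recessive alleles are on the same chromosome (cis / coupling).

cis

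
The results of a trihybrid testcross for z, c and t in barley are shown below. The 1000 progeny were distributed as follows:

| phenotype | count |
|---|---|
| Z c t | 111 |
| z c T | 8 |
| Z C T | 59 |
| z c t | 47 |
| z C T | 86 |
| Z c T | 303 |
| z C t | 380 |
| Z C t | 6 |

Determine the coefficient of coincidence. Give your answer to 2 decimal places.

0.55

The two most frequent reciprocal classes, Z c T and z C t, are the parental types, so the F1 was Z c T / z C t.
The two rarest classes, z c T and Z C t, are the double crossovers. Comparing them with the parentals, only the z allele has switched, so z is the middle locus and the order is c – z – t.
c–z: (106 + 14)/1000 = 0.1200; z–t: (197 + 14)/1000 = 0.2110.
Expected DCO frequency = 0.1200 × 0.2110 ≈ 0.02532; observed = 14/1000 ≈ 0.01400.
Coefficient of coincidence = 0.01400/0.02532 ≈ 0.55.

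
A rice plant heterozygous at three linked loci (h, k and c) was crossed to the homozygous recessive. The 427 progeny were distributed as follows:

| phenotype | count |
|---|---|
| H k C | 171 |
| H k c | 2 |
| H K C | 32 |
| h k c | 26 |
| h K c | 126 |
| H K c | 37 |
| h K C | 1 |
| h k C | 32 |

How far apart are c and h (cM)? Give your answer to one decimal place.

16.9 cM

The two most frequent reciprocal classes, H k C and h K c, are the parental types, so the F1 was H k C / h K c.
The two rarest classes, H k c and h K C, are the double crossovers. Comparing them with the parentals, only the c allele has switched, so c is the middle locus and the order is h – c – k.
Crossovers in the h–c interval produce the single-crossover classes h k C and H K c (32 + 37 = 69) plus the double crossovers (3).
RF(h–c) = (69 + 3) / 427 = 72/427 = 0.1686 → 16.9 cM.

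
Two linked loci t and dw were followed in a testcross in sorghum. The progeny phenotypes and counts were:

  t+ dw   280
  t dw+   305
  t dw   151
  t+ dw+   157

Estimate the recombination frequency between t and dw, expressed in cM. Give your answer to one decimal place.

The two most frequent classes, t+ dw (280) and t dw+ (305), are the parental types, so the F1 was t+ dw / t dw+.
The recombinant classes are t+ dw+ and t dw: 157 + 151 = 308.
Recombination frequency = 308/893 = 0.3449 ≈ 34.5%, i.e. 34.5 cM.

34.5 cM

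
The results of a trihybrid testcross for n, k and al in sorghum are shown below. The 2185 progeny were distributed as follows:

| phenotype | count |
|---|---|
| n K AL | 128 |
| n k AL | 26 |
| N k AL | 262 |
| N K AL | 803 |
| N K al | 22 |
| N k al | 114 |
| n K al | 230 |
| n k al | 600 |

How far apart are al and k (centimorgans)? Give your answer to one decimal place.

The two most frequent reciprocal classes, N K AL and n k al, are the parental types, so the F1 was N K AL / n k al.
The two rarest classes, N K al and n k AL, are the double crossovers. Comparing them with the parentals, only the al allele has switched, so al is the middle locus and the order is k – al – n.
Crossovers in the k–al interval produce the single-crossover classes N k AL and n K al (262 + 230 = 492) plus the double crossovers (48).
RF(k–al) = (492 + 48) / 2185 = 540/2185 = 0.2471 → 24.7 centimorgans.

24.7 centimorgans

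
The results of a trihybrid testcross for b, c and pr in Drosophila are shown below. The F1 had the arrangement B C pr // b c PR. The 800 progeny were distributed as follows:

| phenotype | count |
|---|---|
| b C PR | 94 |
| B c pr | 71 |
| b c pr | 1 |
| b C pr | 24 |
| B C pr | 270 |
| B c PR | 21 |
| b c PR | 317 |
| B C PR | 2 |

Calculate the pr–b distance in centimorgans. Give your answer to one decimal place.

6.0 centimorgans

The two rarest classes, B C PR and b c pr, are the double crossovers. Comparing them with the parentals, only the pr allele has switched, so pr is the middle locus and the order is c – pr – b.
Crossovers in the pr–b interval produce the single-crossover classes b C pr and B c PR (24 + 21 = 45) plus the double crossovers (3).
RF(pr–b) = (45 + 3) / 800 = 48/800 = 0.0600 → 6.0 centimorgans.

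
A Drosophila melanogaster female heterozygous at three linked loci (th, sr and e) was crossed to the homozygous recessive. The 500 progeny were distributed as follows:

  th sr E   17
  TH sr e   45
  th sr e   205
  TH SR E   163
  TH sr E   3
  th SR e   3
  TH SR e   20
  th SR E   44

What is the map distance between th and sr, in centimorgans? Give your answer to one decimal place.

19.0 centimorgans

The two most frequent reciprocal classes, TH SR E and th sr e, are the parental types, so the F1 was TH SR E / th sr e.
The two rarest classes, TH sr E and th SR e, are the double crossovers. Comparing them with the parentals, only the sr allele has switched, so sr is the middle locus and the order is th – sr – e.
Crossovers in the th–sr interval produce the single-crossover classes th SR E and TH sr e (44 + 45 = 89) plus the double crossovers (6).
RF(th–sr) = (89 + 6) / 500 = 95/500 = 0.1900 → 19.0 centimorgans.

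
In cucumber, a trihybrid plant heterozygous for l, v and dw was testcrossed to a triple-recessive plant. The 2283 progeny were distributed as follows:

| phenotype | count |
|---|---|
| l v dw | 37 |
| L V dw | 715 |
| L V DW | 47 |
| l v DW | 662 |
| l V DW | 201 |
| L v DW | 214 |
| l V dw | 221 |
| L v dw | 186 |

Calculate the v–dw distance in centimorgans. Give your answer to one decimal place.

20.6 centimorgans

The two most frequent reciprocal classes, l v DW and L V dw, are the parental types, so the F1 was l v DW / L V dw.
The two rarest classes, l v dw and L V DW, are the double crossovers. Comparing them with the parentals, only the dw allele has switched, so dw is the middle locus and the order is v – dw – l.
Crossovers in the v–dw interval produce the single-crossover classes l V DW and L v dw (201 + 186 = 387) plus the double crossovers (84).
RF(v–dw) = (387 + 84) / 2283 = 471/2283 = 0.2063 → 20.6 centimorgans.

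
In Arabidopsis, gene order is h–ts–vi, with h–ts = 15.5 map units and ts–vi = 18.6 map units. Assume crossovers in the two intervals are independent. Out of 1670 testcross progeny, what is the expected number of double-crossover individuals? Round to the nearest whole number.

Map distances give recombination frequencies of 0.155 and 0.186 for the two intervals.
With no interference, expected double-crossover frequency = 0.155 × 0.186 = 0.02883.
Expected number = 0.02883 × 1670 = 48.15 ≈ 48.

48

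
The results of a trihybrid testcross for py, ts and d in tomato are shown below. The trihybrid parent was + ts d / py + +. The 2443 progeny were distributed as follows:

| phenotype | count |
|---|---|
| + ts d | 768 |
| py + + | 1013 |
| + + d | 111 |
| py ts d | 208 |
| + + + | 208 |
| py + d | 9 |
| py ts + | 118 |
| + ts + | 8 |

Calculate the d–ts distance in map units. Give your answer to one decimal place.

10.1 map units

The two rarest classes, + ts + and py + d, are the double crossovers. Comparing them with the parentals, only the d allele has switched, so d is the middle locus and the order is py – d – ts.
Crossovers in the d–ts interval produce the single-crossover classes + + d and py ts + (111 + 118 = 229) plus the double crossovers (17).
RF(d–ts) = (229 + 17) / 2443 = 246/2443 = 0.1007 → 10.1 map units.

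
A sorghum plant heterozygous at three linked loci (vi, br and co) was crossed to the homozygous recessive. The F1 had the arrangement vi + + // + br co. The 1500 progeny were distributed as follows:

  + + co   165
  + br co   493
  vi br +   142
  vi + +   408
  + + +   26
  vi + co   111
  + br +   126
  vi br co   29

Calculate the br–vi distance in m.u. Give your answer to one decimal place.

The two rarest classes, + + + and vi br co, are the double crossovers. Comparing them with the parentals, only the vi allele has switched, so vi is the middle locus and the order is co – vi – br.
Crossovers in the vi–br interval produce the single-crossover classes vi br + and + + co (142 + 165 = 307) plus the double crossovers (55).
RF(vi–br) = (307 + 55) / 1500 = 362/1500 = 0.2413 → 24.1 m.u.

24.1 m.u.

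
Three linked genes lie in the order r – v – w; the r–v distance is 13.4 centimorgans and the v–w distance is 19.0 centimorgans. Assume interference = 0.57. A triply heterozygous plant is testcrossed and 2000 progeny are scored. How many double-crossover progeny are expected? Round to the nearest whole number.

Map distances give recombination frequencies of 0.134 and 0.190 for the two intervals.
With interference 0.57 (so coincidence = 0.43), expected double-crossover frequency = 0.134 × 0.190 × 0.43 = 0.01095.
Expected number = 0.01095 × 2000 = 21.90 ≈ 22.

22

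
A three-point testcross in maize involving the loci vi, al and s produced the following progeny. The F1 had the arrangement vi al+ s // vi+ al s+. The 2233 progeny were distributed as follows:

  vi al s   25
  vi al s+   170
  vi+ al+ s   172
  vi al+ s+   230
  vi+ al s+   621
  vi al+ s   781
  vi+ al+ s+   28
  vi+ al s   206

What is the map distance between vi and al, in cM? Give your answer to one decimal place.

17.7 cM

The two rarest classes, vi al s and vi+ al+ s+, are the double crossovers. Comparing them with the parentals, only the al allele has switched, so al is the middle locus and the order is s – al – vi.
Crossovers in the al–vi interval produce the single-crossover classes vi+ al+ s and vi al s+ (172 + 170 = 342) plus the double crossovers (53).
RF(al–vi) = (342 + 53) / 2233 = 395/2233 = 0.1769 → 17.7 cM.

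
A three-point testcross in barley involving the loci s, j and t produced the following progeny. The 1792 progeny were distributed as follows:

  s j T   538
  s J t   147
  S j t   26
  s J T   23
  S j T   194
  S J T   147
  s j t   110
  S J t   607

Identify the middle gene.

The two most frequent reciprocal classes, S J t and s j T, are the parental types, so the F1 was S J t / s j T.
The two rarest classes, S j t and s J T, are the double crossovers. Comparing them with the parentals, only the j allele has switched, so j is the middle locus and the order is s – j – t.

j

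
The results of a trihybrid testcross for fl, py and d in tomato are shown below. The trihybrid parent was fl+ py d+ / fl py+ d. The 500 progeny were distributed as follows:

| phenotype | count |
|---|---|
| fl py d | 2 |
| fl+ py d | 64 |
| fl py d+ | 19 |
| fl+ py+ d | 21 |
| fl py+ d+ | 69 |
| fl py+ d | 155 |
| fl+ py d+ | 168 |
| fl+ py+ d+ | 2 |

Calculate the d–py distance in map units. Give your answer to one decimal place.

The two rarest classes, fl+ py+ d+ and fl py d, are the double crossovers. Comparing them with the parentals, only the py allele has switched, so py is the middle locus and the order is fl – py – d.
Crossovers in the py–d interval produce the single-crossover classes fl+ py d and fl py+ d+ (64 + 69 = 133) plus the double crossovers (4).
RF(py–d) = (133 + 4) / 500 = 137/500 = 0.2740 → 27.4 map units.

27.4 map units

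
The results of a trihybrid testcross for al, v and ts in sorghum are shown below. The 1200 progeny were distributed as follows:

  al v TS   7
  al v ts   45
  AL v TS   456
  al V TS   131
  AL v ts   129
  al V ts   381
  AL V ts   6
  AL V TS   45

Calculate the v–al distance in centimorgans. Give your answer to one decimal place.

8.6 centimorgans

The two most frequent reciprocal classes, AL v TS and al V ts, are the parental types, so the F1 was AL v TS / al V ts.
The two rarest classes, al v TS and AL V ts, are the double crossovers. Comparing them with the parentals, only the al allele has switched, so al is the middle locus and the order is v – al – ts.
Crossovers in the v–al interval produce the single-crossover classes AL V TS and al v ts (45 + 45 = 90) plus the double crossovers (13).
RF(v–al) = (90 + 13) / 1200 = 103/1200 = 0.0858 → 8.6 centimorgans.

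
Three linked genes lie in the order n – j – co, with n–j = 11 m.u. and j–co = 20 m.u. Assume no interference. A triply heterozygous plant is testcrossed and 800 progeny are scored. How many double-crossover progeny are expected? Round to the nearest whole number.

Map distances give recombination frequencies of 0.110 and 0.200 for the two intervals.
With no interference, expected double-crossover frequency = 0.110 × 0.200 = 0.02200.
Expected number = 0.02200 × 800 = 17.60 ≈ 18.

18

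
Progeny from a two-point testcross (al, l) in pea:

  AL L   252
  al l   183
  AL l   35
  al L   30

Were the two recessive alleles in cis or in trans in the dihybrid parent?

cis

The two most frequent classes are AL L (252) and al l (183); these are the parental (non-recombinant) types.
So the F1 carried AL L on one chromosome and al l on the other — the recessive alleles are on the same chromosome (cis / coupling).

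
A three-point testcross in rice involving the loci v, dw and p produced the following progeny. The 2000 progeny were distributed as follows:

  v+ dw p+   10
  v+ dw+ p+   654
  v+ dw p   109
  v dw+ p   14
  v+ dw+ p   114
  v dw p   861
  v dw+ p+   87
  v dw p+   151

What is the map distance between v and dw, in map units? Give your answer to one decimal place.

The two most frequent reciprocal classes, v dw p and v+ dw+ p+, are the parental types, so the F1 was v dw p / v+ dw+ p+.
The two rarest classes, v dw+ p and v+ dw p+, are the double crossovers. Comparing them with the parentals, only the dw allele has switched, so dw is the middle locus and the order is v – dw – p.
Crossovers in the v–dw interval produce the single-crossover classes v+ dw p and v dw+ p+ (109 + 87 = 196) plus the double crossovers (24).
RF(v–dw) = (196 + 24) / 2000 = 220/2000 = 0.1100 → 11.0 map units.

11.0 map units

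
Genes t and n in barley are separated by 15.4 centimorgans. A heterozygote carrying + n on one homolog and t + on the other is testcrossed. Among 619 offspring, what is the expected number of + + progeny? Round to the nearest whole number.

48

A map distance of 15.4 centimorgans corresponds to a recombination frequency of 0.154.
The F1 is + n / t +, so + + is a recombinant gamete class with expected frequency r/2 = 0.154/2 = 0.0770.
Expected number = 0.0770 × 619 = 47.66 ≈ 48.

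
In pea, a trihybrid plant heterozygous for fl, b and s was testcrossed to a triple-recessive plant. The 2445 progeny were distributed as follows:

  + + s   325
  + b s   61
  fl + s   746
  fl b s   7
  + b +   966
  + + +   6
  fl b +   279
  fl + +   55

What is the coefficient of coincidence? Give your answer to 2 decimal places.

0.40

The two most frequent reciprocal classes, + b + and fl + s, are the parental types, so the F1 was + b + / fl + s.
The two rarest classes, + + + and fl b s, are the double crossovers. Comparing them with the parentals, only the b allele has switched, so b is the middle locus and the order is fl – b – s.
fl–b: (604 + 13)/2445 = 0.2524; b–s: (116 + 13)/2445 = 0.0528.
Expected DCO frequency = 0.2524 × 0.0528 ≈ 0.01333; observed = 13/2445 ≈ 0.00532.
Coefficient of coincidence = 0.00532/0.01333 ≈ 0.40.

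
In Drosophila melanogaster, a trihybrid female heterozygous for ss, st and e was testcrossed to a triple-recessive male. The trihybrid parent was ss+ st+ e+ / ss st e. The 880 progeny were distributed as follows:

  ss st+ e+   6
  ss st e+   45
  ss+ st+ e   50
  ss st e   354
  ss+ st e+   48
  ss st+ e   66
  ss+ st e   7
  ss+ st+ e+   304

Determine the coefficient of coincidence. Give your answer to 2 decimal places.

The two rarest classes, ss st+ e+ and ss+ st e, are the double crossovers. Comparing them with the parentals, only the ss allele has switched, so ss is the middle locus and the order is e – ss – st.
e–ss: (95 + 13)/880 = 0.1227; ss–st: (114 + 13)/880 = 0.1443.
Expected DCO frequency = 0.1227 × 0.1443 ≈ 0.01771; observed = 13/880 ≈ 0.01477.
Coefficient of coincidence = 0.01477/0.01771 ≈ 0.83.

0.83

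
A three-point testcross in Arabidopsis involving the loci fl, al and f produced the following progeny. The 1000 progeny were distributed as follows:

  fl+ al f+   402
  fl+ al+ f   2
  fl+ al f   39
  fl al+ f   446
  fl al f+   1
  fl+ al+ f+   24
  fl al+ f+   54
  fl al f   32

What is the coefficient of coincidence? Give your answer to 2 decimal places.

The two most frequent reciprocal classes, fl+ al f+ and fl al+ f, are the parental types, so the F1 was fl+ al f+ / fl al+ f.
The two rarest classes, fl al f+ and fl+ al+ f, are the double crossovers. Comparing them with the parentals, only the fl allele has switched, so fl is the middle locus and the order is f – fl – al.
f–fl: (93 + 3)/1000 = 0.0960; fl–al: (56 + 3)/1000 = 0.0590.
Expected DCO frequency = 0.0960 × 0.0590 ≈ 0.00566; observed = 3/1000 ≈ 0.00300.
Coefficient of coincidence = 0.00300/0.00566 ≈ 0.53.

0.53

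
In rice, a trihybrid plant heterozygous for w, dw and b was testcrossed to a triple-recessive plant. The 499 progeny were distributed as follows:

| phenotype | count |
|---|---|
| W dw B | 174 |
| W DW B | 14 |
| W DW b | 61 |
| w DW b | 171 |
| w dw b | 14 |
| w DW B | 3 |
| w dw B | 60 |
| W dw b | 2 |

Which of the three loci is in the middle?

b

The two most frequent reciprocal classes, w DW b and W dw B, are the parental types, so the F1 was w DW b / W dw B.
The two rarest classes, w DW B and W dw b, are the double crossovers. Comparing them with the parentals, only the b allele has switched, so b is the middle locus and the order is w – b – dw.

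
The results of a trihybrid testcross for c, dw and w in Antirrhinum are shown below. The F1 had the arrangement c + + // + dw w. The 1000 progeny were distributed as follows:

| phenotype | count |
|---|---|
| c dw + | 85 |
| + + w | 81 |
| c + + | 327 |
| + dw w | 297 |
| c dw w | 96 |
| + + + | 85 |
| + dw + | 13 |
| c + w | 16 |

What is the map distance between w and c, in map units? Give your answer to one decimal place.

21.0 map units

The two rarest classes, c + w and + dw +, are the double crossovers. Comparing them with the parentals, only the w allele has switched, so w is the middle locus and the order is dw – w – c.
Crossovers in the w–c interval produce the single-crossover classes + + + and c dw w (85 + 96 = 181) plus the double crossovers (29).
RF(w–c) = (181 + 29) / 1000 = 210/1000 = 0.2100 → 21.0 map units.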